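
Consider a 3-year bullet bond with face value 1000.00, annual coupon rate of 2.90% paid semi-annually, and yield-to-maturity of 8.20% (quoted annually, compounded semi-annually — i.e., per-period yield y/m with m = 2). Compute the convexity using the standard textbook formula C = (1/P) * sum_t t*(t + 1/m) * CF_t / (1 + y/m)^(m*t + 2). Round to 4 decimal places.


Coupon per period c = face * coupon_rate / m = 14.500000
Periods per year m = 2; per-period yield y/m = 0.041000
Number of cashflows N = 6
Cashflows (t years, CF_t, discount factor 1/(1+y/m)^(m*t), PV):
  t = 0.5000: CF_t = 14.500000, DF = 0.960615, PV = 13.928915
  t = 1.0000: CF_t = 14.500000, DF = 0.922781, PV = 13.380321
  t = 1.5000: CF_t = 14.500000, DF = 0.886437, PV = 12.853335
  t = 2.0000: CF_t = 14.500000, DF = 0.851524, PV = 12.347103
  t = 2.5000: CF_t = 14.500000, DF = 0.817987, PV = 11.860810
  t = 3.0000: CF_t = 1014.500000, DF = 0.785770, PV = 797.163994
Price P = sum_t PV_t = 861.534478
Convexity numerator sum_t t*(t + 1/m) * CF_t / (1+y/m)^(m*t + 2):
  t = 0.5000: term = 6.426667
  t = 1.0000: term = 18.520655
  t = 1.5000: term = 35.582430
  t = 2.0000: term = 56.968348
  t = 2.5000: term = 82.086957
  t = 3.0000: term = 7723.879938
Convexity = (1/P) * sum = 7923.464996 / 861.534478 = 9.196922

Answer: Convexity = 9.1969


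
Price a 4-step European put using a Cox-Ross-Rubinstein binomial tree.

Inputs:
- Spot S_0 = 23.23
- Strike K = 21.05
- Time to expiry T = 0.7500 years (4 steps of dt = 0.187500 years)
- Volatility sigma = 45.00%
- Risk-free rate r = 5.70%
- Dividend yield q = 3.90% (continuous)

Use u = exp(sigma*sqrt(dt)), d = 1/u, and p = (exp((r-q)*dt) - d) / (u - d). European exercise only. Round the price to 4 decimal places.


Answer: Price = V(0,0) = 2.3224

Derivation:
dt = T/N = 0.187500
u = exp(sigma*sqrt(dt)) = 1.215136; d = 1/u = 0.822953
p = (exp((r-q)*dt) - d) / (u - d) = 0.460060
Discount per step: exp(-r*dt) = 0.989369
Stock lattice S(k, i) with i counting down-moves:
  k=0: S(0,0) = 23.2300
  k=1: S(1,0) = 28.2276; S(1,1) = 19.1172
  k=2: S(2,0) = 34.3004; S(2,1) = 23.2300; S(2,2) = 15.7326
  k=3: S(3,0) = 41.6796; S(3,1) = 28.2276; S(3,2) = 19.1172; S(3,3) = 12.9472
  k=4: S(4,0) = 50.6464; S(4,1) = 34.3004; S(4,2) = 23.2300; S(4,3) = 15.7326; S(4,4) = 10.6549
Terminal payoffs V(N, i) = max(K - S_T, 0):
  V(4,0) = 0.000000; V(4,1) = 0.000000; V(4,2) = 0.000000; V(4,3) = 5.317430; V(4,4) = 10.395081
Backward induction: V(k, i) = exp(-r*dt) * [p * V(k+1, i) + (1-p) * V(k+1, i+1)].
  V(3,0) = exp(-r*dt) * [p*0.000000 + (1-p)*0.000000] = 0.000000
  V(3,1) = exp(-r*dt) * [p*0.000000 + (1-p)*0.000000] = 0.000000
  V(3,2) = exp(-r*dt) * [p*0.000000 + (1-p)*5.317430] = 2.840572
  V(3,3) = exp(-r*dt) * [p*5.317430 + (1-p)*10.395081] = 7.973385
  V(2,0) = exp(-r*dt) * [p*0.000000 + (1-p)*0.000000] = 0.000000
  V(2,1) = exp(-r*dt) * [p*0.000000 + (1-p)*2.840572] = 1.517434
  V(2,2) = exp(-r*dt) * [p*2.840572 + (1-p)*7.973385] = 5.552325
  V(1,0) = exp(-r*dt) * [p*0.000000 + (1-p)*1.517434] = 0.810614
  V(1,1) = exp(-r*dt) * [p*1.517434 + (1-p)*5.552325] = 3.656743
  V(0,0) = exp(-r*dt) * [p*0.810614 + (1-p)*3.656743] = 2.322399


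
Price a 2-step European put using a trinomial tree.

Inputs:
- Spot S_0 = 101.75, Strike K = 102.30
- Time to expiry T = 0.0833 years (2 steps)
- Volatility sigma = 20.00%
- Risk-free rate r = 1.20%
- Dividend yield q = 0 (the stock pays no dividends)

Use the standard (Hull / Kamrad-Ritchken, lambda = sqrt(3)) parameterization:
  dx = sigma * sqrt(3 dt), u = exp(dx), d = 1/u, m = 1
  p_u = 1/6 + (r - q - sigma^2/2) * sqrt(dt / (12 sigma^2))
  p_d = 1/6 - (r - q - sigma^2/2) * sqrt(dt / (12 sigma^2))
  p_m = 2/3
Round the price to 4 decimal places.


Answer: Price = V(0,0) = 2.3607

Derivation:
dt = T/N = 0.041650; dx = sigma*sqrt(3*dt) = 0.070697
u = exp(dx) = 1.073255; d = 1/u = 0.931745
p_u = 0.164310, p_m = 0.666667, p_d = 0.169023
Discount per step: exp(-r*dt) = 0.999500
Stock lattice S(k, j) with j the centered position index:
  k=0: S(0,+0) = 101.7500
  k=1: S(1,-1) = 94.8050; S(1,+0) = 101.7500; S(1,+1) = 109.2037
  k=2: S(2,-2) = 88.3341; S(2,-1) = 94.8050; S(2,+0) = 101.7500; S(2,+1) = 109.2037; S(2,+2) = 117.2035
Terminal payoffs V(N, j) = max(K - S_T, 0):
  V(2,-2) = 13.965941; V(2,-1) = 7.494987; V(2,+0) = 0.550000; V(2,+1) = 0.000000; V(2,+2) = 0.000000
Backward induction: V(k, j) = exp(-r*dt) * [p_u * V(k+1, j+1) + p_m * V(k+1, j) + p_d * V(k+1, j-1)]
  V(1,-1) = exp(-r*dt) * [p_u*0.550000 + p_m*7.494987 + p_d*13.965941] = 7.443875
  V(1,+0) = exp(-r*dt) * [p_u*0.000000 + p_m*0.550000 + p_d*7.494987] = 1.632677
  V(1,+1) = exp(-r*dt) * [p_u*0.000000 + p_m*0.000000 + p_d*0.550000] = 0.092916
  V(0,+0) = exp(-r*dt) * [p_u*0.092916 + p_m*1.632677 + p_d*7.443875] = 2.360726


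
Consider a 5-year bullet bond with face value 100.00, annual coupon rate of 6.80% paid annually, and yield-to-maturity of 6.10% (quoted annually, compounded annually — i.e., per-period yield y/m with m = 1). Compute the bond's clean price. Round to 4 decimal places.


Coupon per period c = face * coupon_rate / m = 6.800000
Periods per year m = 1; per-period yield y/m = 0.061000
Number of cashflows N = 5
Cashflows (t years, CF_t, discount factor 1/(1+y/m)^(m*t), PV):
  t = 1.0000: CF_t = 6.800000, DF = 0.942507, PV = 6.409048
  t = 2.0000: CF_t = 6.800000, DF = 0.888320, PV = 6.040573
  t = 3.0000: CF_t = 6.800000, DF = 0.837247, PV = 5.693283
  t = 4.0000: CF_t = 6.800000, DF = 0.789112, PV = 5.365959
  t = 5.0000: CF_t = 106.800000, DF = 0.743743, PV = 79.431787
Price P = sum_t PV_t = 102.940650

Answer: Price = 102.9407


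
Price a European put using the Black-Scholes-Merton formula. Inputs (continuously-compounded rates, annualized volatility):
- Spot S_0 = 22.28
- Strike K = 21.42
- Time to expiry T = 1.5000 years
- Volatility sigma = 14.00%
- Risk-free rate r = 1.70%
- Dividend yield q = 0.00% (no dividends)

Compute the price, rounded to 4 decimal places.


Answer: Price = 0.8787

Derivation:
d1 = (ln(S/K) + (r - q + 0.5*sigma^2) * T) / (sigma * sqrt(T)) = 0.46402871
d2 = d1 - sigma * sqrt(T) = 0.29256443
exp(-rT) = 0.97482238; exp(-qT) = 1.00000000
P = K * exp(-rT) * N(-d2) - S_0 * exp(-qT) * N(-d1)
N(-d1) = 0.32131359; N(-d2) = 0.38492755
P = 21.4200 * 0.97482238 * 0.38492755 - 22.2800 * 1.00000000 * 0.32131359 = 0.8787


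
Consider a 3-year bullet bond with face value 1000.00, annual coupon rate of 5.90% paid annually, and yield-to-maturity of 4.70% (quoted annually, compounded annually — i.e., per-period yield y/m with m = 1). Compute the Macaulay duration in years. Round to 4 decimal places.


Coupon per period c = face * coupon_rate / m = 59.000000
Periods per year m = 1; per-period yield y/m = 0.047000
Number of cashflows N = 3
Cashflows (t years, CF_t, discount factor 1/(1+y/m)^(m*t), PV):
  t = 1.0000: CF_t = 59.000000, DF = 0.955110, PV = 56.351480
  t = 2.0000: CF_t = 59.000000, DF = 0.912235, PV = 53.821853
  t = 3.0000: CF_t = 1059.000000, DF = 0.871284, PV = 922.690215
Price P = sum_t PV_t = 1032.863549
Macaulay numerator sum_t t * PV_t:
  t * PV_t at t = 1.0000: 56.351480
  t * PV_t at t = 2.0000: 107.643707
  t * PV_t at t = 3.0000: 2768.070645
Macaulay duration D = (sum_t t * PV_t) / P = 2932.065832 / 1032.863549 = 2.838774

Answer: Macaulay duration = 2.8388 years


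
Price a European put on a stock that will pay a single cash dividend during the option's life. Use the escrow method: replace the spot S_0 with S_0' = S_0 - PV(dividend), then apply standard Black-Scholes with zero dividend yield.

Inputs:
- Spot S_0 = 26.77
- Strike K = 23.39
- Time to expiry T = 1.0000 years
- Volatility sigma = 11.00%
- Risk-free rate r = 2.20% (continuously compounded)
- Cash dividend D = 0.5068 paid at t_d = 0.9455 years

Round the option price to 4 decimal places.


Answer: Price = 0.1343

Derivation:
PV(D) = D * exp(-r * t_d) = 0.5068 * 0.97941385 = 0.49636694
S_0' = S_0 - PV(D) = 26.7700 - 0.49636694 = 26.27363306
d1 = (ln(S_0'/K) + (r + sigma^2/2)*T) / (sigma*sqrt(T)) = 1.31188464
d2 = d1 - sigma*sqrt(T) = 1.20188464
exp(-rT) = 0.97824024
N(-d1) = 0.09477953; N(-d2) = 0.11470411
P = K * exp(-rT) * N(-d2) - S_0' * N(-d1) = 23.3900 * 0.97824024 * 0.11470411 - 26.27363306 * 0.09477953 = 0.1343


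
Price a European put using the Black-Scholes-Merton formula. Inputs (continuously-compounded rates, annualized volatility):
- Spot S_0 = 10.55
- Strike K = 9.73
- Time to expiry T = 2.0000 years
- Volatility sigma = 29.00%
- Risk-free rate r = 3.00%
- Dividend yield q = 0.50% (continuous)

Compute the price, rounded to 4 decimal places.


d1 = (ln(S/K) + (r - q + 0.5*sigma^2) * T) / (sigma * sqrt(T)) = 0.52426351
d2 = d1 - sigma * sqrt(T) = 0.11414158
exp(-rT) = 0.94176453; exp(-qT) = 0.99004983
P = K * exp(-rT) * N(-d2) - S_0 * exp(-qT) * N(-d1)
N(-d1) = 0.30004764; N(-d2) = 0.45456278
P = 9.7300 * 0.94176453 * 0.45456278 - 10.5500 * 0.99004983 * 0.30004764 = 1.0313

Answer: Price = 1.0313


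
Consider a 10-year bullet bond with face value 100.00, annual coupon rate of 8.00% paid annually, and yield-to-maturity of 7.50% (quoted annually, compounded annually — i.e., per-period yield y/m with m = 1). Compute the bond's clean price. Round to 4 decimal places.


Coupon per period c = face * coupon_rate / m = 8.000000
Periods per year m = 1; per-period yield y/m = 0.075000
Number of cashflows N = 10
Cashflows (t years, CF_t, discount factor 1/(1+y/m)^(m*t), PV):
  t = 1.0000: CF_t = 8.000000, DF = 0.930233, PV = 7.441860
  t = 2.0000: CF_t = 8.000000, DF = 0.865333, PV = 6.922661
  t = 3.0000: CF_t = 8.000000, DF = 0.804961, PV = 6.439685
  t = 4.0000: CF_t = 8.000000, DF = 0.748801, PV = 5.990404
  t = 5.0000: CF_t = 8.000000, DF = 0.696559, PV = 5.572469
  t = 6.0000: CF_t = 8.000000, DF = 0.647962, PV = 5.183692
  t = 7.0000: CF_t = 8.000000, DF = 0.602755, PV = 4.822039
  t = 8.0000: CF_t = 8.000000, DF = 0.560702, PV = 4.485618
  t = 9.0000: CF_t = 8.000000, DF = 0.521583, PV = 4.172668
  t = 10.0000: CF_t = 108.000000, DF = 0.485194, PV = 52.400944
Price P = sum_t PV_t = 103.432040

Answer: Price = 103.4320


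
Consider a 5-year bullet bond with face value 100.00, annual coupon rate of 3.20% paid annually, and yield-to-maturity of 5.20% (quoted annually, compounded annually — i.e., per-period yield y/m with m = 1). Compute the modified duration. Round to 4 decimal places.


Answer: Modified duration = 4.4517

Derivation:
Coupon per period c = face * coupon_rate / m = 3.200000
Periods per year m = 1; per-period yield y/m = 0.052000
Number of cashflows N = 5
Cashflows (t years, CF_t, discount factor 1/(1+y/m)^(m*t), PV):
  t = 1.0000: CF_t = 3.200000, DF = 0.950570, PV = 3.041825
  t = 2.0000: CF_t = 3.200000, DF = 0.903584, PV = 2.891469
  t = 3.0000: CF_t = 3.200000, DF = 0.858920, PV = 2.748544
  t = 4.0000: CF_t = 3.200000, DF = 0.816464, PV = 2.612685
  t = 5.0000: CF_t = 103.200000, DF = 0.776106, PV = 80.094187
Price P = sum_t PV_t = 91.388710
First compute Macaulay numerator sum_t t * PV_t:
  t * PV_t at t = 1.0000: 3.041825
  t * PV_t at t = 2.0000: 5.782937
  t * PV_t at t = 3.0000: 8.245633
  t * PV_t at t = 4.0000: 10.450739
  t * PV_t at t = 5.0000: 400.470936
Macaulay duration D = 427.992071 / 91.388710 = 4.683205
Modified duration = D / (1 + y/m) = 4.683205 / (1 + 0.052000) = 4.451716


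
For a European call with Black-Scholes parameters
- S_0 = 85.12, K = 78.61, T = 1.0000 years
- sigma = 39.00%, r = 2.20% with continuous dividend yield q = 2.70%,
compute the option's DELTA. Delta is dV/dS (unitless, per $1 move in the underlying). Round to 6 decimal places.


Answer: Delta = 0.632997

Derivation:
d1 = 0.3861874559; d2 = -0.0038125441
phi(d1) = 0.3702751472; exp(-qT) = 0.9733612415; exp(-rT) = 0.9782402351
N(d1) = 0.6503210784
Delta = exp(-qT) * N(d1) = 0.9733612415 * 0.6503210784 = 0.632997


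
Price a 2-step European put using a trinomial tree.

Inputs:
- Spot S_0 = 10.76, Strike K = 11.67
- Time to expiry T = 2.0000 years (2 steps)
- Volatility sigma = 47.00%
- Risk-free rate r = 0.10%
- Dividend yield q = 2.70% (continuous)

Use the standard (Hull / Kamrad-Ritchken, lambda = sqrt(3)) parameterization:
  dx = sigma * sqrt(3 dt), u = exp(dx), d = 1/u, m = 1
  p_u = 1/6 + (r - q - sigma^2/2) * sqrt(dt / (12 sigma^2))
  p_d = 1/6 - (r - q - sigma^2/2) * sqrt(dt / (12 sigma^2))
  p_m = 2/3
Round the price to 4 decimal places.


Answer: Price = V(0,0) = 3.3404

Derivation:
dt = T/N = 1.000000; dx = sigma*sqrt(3*dt) = 0.814064
u = exp(dx) = 2.257062; d = 1/u = 0.443054
p_u = 0.082859, p_m = 0.666667, p_d = 0.250475
Discount per step: exp(-r*dt) = 0.999000
Stock lattice S(k, j) with j the centered position index:
  k=0: S(0,+0) = 10.7600
  k=1: S(1,-1) = 4.7673; S(1,+0) = 10.7600; S(1,+1) = 24.2860
  k=2: S(2,-2) = 2.1122; S(2,-1) = 4.7673; S(2,+0) = 10.7600; S(2,+1) = 24.2860; S(2,+2) = 54.8150
Terminal payoffs V(N, j) = max(K - S_T, 0):
  V(2,-2) = 9.557847; V(2,-1) = 6.902740; V(2,+0) = 0.910000; V(2,+1) = 0.000000; V(2,+2) = 0.000000
Backward induction: V(k, j) = exp(-r*dt) * [p_u * V(k+1, j+1) + p_m * V(k+1, j) + p_d * V(k+1, j-1)]
  V(1,-1) = exp(-r*dt) * [p_u*0.910000 + p_m*6.902740 + p_d*9.557847] = 7.064158
  V(1,+0) = exp(-r*dt) * [p_u*0.000000 + p_m*0.910000 + p_d*6.902740] = 2.333293
  V(1,+1) = exp(-r*dt) * [p_u*0.000000 + p_m*0.000000 + p_d*0.910000] = 0.227704
  V(0,+0) = exp(-r*dt) * [p_u*0.227704 + p_m*2.333293 + p_d*7.064158] = 3.340446


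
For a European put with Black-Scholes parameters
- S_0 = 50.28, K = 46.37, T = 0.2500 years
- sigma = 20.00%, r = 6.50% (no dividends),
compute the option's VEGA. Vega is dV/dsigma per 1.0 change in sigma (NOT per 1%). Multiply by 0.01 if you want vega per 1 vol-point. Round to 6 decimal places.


d1 = 1.0220468532; d2 = 0.9220468532
phi(d1) = 0.2366368910; exp(-qT) = 1.0000000000; exp(-rT) = 0.9838813190
Vega = S * exp(-qT) * phi(d1) * sqrt(T) = 50.2800 * 1.0000000000 * 0.2366368910 * 0.5000000000 = 5.949051

Answer: Vega = 5.949051


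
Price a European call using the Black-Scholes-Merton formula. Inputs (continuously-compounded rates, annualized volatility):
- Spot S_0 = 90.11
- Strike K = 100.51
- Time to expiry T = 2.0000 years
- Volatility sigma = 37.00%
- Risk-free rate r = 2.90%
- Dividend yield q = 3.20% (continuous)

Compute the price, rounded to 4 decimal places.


d1 = (ln(S/K) + (r - q + 0.5*sigma^2) * T) / (sigma * sqrt(T)) = 0.04142102
d2 = d1 - sigma * sqrt(T) = -0.48183800
exp(-rT) = 0.94364995; exp(-qT) = 0.93800500
C = S_0 * exp(-qT) * N(d1) - K * exp(-rT) * N(d2)
N(d1) = 0.51651987; N(d2) = 0.31496052
C = 90.1100 * 0.93800500 * 0.51651987 - 100.5100 * 0.94364995 * 0.31496052 = 13.7853

Answer: Price = 13.7853


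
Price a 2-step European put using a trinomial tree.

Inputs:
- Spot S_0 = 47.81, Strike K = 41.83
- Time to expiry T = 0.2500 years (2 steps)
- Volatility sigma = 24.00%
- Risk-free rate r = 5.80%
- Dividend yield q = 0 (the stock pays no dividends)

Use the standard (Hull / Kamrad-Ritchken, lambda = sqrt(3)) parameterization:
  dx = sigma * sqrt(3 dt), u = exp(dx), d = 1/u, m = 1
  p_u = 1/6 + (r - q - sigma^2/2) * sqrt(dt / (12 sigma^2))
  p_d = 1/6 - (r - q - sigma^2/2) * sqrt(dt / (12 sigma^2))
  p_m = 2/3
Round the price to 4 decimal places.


Answer: Price = V(0,0) = 0.2577

Derivation:
dt = T/N = 0.125000; dx = sigma*sqrt(3*dt) = 0.146969
u = exp(dx) = 1.158319; d = 1/u = 0.863320
p_u = 0.179084, p_m = 0.666667, p_d = 0.154249
Discount per step: exp(-r*dt) = 0.992776
Stock lattice S(k, j) with j the centered position index:
  k=0: S(0,+0) = 47.8100
  k=1: S(1,-1) = 41.2753; S(1,+0) = 47.8100; S(1,+1) = 55.3792
  k=2: S(2,-2) = 35.6339; S(2,-1) = 41.2753; S(2,+0) = 47.8100; S(2,+1) = 55.3792; S(2,+2) = 64.1468
Terminal payoffs V(N, j) = max(K - S_T, 0):
  V(2,-2) = 6.196149; V(2,-1) = 0.554651; V(2,+0) = 0.000000; V(2,+1) = 0.000000; V(2,+2) = 0.000000
Backward induction: V(k, j) = exp(-r*dt) * [p_u * V(k+1, j+1) + p_m * V(k+1, j) + p_d * V(k+1, j-1)]
  V(1,-1) = exp(-r*dt) * [p_u*0.000000 + p_m*0.554651 + p_d*6.196149] = 1.315943
  V(1,+0) = exp(-r*dt) * [p_u*0.000000 + p_m*0.000000 + p_d*0.554651] = 0.084936
  V(1,+1) = exp(-r*dt) * [p_u*0.000000 + p_m*0.000000 + p_d*0.000000] = 0.000000
  V(0,+0) = exp(-r*dt) * [p_u*0.000000 + p_m*0.084936 + p_d*1.315943] = 0.257732


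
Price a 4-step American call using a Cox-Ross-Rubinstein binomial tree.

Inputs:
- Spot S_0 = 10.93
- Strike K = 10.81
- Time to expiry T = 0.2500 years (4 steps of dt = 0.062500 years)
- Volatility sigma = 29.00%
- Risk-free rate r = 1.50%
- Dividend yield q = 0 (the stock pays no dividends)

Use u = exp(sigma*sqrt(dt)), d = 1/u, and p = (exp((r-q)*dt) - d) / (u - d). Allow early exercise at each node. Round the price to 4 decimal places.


Answer: Price = V(0,0) = 0.6934

Derivation:
dt = T/N = 0.062500
u = exp(sigma*sqrt(dt)) = 1.075193; d = 1/u = 0.930066
p = (exp((r-q)*dt) - d) / (u - d) = 0.488346
Discount per step: exp(-r*dt) = 0.999063
Stock lattice S(k, i) with i counting down-moves:
  k=0: S(0,0) = 10.9300
  k=1: S(1,0) = 11.7519; S(1,1) = 10.1656
  k=2: S(2,0) = 12.6355; S(2,1) = 10.9300; S(2,2) = 9.4547
  k=3: S(3,0) = 13.5856; S(3,1) = 11.7519; S(3,2) = 10.1656; S(3,3) = 8.7935
  k=4: S(4,0) = 14.6072; S(4,1) = 12.6355; S(4,2) = 10.9300; S(4,3) = 9.4547; S(4,4) = 8.1785
Terminal payoffs V(N, i) = max(S_T - K, 0):
  V(4,0) = 3.797152; V(4,1) = 1.825513; V(4,2) = 0.120000; V(4,3) = 0.000000; V(4,4) = 0.000000
Backward induction: V(k, i) = exp(-r*dt) * [p * V(k+1, i) + (1-p) * V(k+1, i+1)]; then take max(V_cont, immediate exercise) for American.
  V(3,0) = exp(-r*dt) * [p*3.797152 + (1-p)*1.825513] = 2.785742; exercise = 2.775612; V(3,0) = max -> 2.785742
  V(3,1) = exp(-r*dt) * [p*1.825513 + (1-p)*0.120000] = 0.951987; exercise = 0.941857; V(3,1) = max -> 0.951987
  V(3,2) = exp(-r*dt) * [p*0.120000 + (1-p)*0.000000] = 0.058547; exercise = 0.000000; V(3,2) = max -> 0.058547
  V(3,3) = exp(-r*dt) * [p*0.000000 + (1-p)*0.000000] = 0.000000; exercise = 0.000000; V(3,3) = max -> 0.000000
  V(2,0) = exp(-r*dt) * [p*2.785742 + (1-p)*0.951987] = 1.845762; exercise = 1.825513; V(2,0) = max -> 1.845762
  V(2,1) = exp(-r*dt) * [p*0.951987 + (1-p)*0.058547] = 0.494391; exercise = 0.120000; V(2,1) = max -> 0.494391
  V(2,2) = exp(-r*dt) * [p*0.058547 + (1-p)*0.000000] = 0.028564; exercise = 0.000000; V(2,2) = max -> 0.028564
  V(1,0) = exp(-r*dt) * [p*1.845762 + (1-p)*0.494391] = 1.153246; exercise = 0.941857; V(1,0) = max -> 1.153246
  V(1,1) = exp(-r*dt) * [p*0.494391 + (1-p)*0.028564] = 0.255809; exercise = 0.000000; V(1,1) = max -> 0.255809
  V(0,0) = exp(-r*dt) * [p*1.153246 + (1-p)*0.255809] = 0.693418; exercise = 0.120000; V(0,0) = max -> 0.693418


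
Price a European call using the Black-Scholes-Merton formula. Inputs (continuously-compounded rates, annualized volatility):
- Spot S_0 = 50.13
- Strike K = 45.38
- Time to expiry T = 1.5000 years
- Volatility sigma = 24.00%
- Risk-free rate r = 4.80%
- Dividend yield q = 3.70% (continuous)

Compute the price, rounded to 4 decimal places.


d1 = (ln(S/K) + (r - q + 0.5*sigma^2) * T) / (sigma * sqrt(T)) = 0.54177321
d2 = d1 - sigma * sqrt(T) = 0.24783445
exp(-rT) = 0.93053090; exp(-qT) = 0.94601202
C = S_0 * exp(-qT) * N(d1) - K * exp(-rT) * N(d2)
N(d1) = 0.70601263; N(d2) = 0.59786875
C = 50.1300 * 0.94601202 * 0.70601263 - 45.3800 * 0.93053090 * 0.59786875 = 8.2352

Answer: Price = 8.2352


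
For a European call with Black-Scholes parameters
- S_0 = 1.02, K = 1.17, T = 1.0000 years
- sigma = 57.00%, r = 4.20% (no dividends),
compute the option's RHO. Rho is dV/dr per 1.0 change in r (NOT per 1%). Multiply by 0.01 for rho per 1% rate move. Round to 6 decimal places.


d1 = 0.1179804886; d2 = -0.4520195114
phi(d1) = 0.3961754022; exp(-qT) = 1.0000000000; exp(-rT) = 0.9588697806
N(d2) = 0.3256274632
Rho = K*T*exp(-rT)*N(d2) = 1.1700 * 1.0000 * 0.9588697806 * 0.3256274632 = 0.365314

Answer: Rho = 0.365314


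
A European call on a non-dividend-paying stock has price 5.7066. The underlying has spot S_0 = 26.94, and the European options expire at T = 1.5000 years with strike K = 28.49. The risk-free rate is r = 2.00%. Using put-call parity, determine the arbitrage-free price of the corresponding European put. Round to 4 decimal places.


Put-call parity: C - P = S_0 * exp(-qT) - K * exp(-rT).
S_0 * exp(-qT) = 26.9400 * 1.00000000 = 26.94000000
K * exp(-rT) = 28.4900 * 0.97044553 = 27.64799325
P = C - S*exp(-qT) + K*exp(-rT)
P = 5.7066 - 26.94000000 + 27.64799325 = 6.4146

Answer: Put price = 6.4146


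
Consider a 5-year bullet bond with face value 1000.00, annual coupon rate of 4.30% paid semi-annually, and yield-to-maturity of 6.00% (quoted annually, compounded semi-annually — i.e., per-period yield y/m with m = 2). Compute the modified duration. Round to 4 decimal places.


Answer: Modified duration = 4.3990

Derivation:
Coupon per period c = face * coupon_rate / m = 21.500000
Periods per year m = 2; per-period yield y/m = 0.030000
Number of cashflows N = 10
Cashflows (t years, CF_t, discount factor 1/(1+y/m)^(m*t), PV):
  t = 0.5000: CF_t = 21.500000, DF = 0.970874, PV = 20.873786
  t = 1.0000: CF_t = 21.500000, DF = 0.942596, PV = 20.265812
  t = 1.5000: CF_t = 21.500000, DF = 0.915142, PV = 19.675546
  t = 2.0000: CF_t = 21.500000, DF = 0.888487, PV = 19.102472
  t = 2.5000: CF_t = 21.500000, DF = 0.862609, PV = 18.546089
  t = 3.0000: CF_t = 21.500000, DF = 0.837484, PV = 18.005912
  t = 3.5000: CF_t = 21.500000, DF = 0.813092, PV = 17.481467
  t = 4.0000: CF_t = 21.500000, DF = 0.789409, PV = 16.972299
  t = 4.5000: CF_t = 21.500000, DF = 0.766417, PV = 16.477960
  t = 5.0000: CF_t = 1021.500000, DF = 0.744094, PV = 760.091934
Price P = sum_t PV_t = 927.493276
First compute Macaulay numerator sum_t t * PV_t:
  t * PV_t at t = 0.5000: 10.436893
  t * PV_t at t = 1.0000: 20.265812
  t * PV_t at t = 1.5000: 29.513319
  t * PV_t at t = 2.0000: 38.204943
  t * PV_t at t = 2.5000: 46.365222
  t * PV_t at t = 3.0000: 54.017735
  t * PV_t at t = 3.5000: 61.185136
  t * PV_t at t = 4.0000: 67.889194
  t * PV_t at t = 4.5000: 74.150819
  t * PV_t at t = 5.0000: 3800.459670
Macaulay duration D = 4202.488743 / 927.493276 = 4.531018
Modified duration = D / (1 + y/m) = 4.531018 / (1 + 0.030000) = 4.399047


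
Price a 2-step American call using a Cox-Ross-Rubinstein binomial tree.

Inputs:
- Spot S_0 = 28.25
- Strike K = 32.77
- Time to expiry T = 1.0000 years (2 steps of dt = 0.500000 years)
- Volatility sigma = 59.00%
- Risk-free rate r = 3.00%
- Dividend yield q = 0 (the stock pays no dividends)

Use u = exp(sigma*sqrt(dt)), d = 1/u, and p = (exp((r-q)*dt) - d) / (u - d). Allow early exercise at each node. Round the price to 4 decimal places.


dt = T/N = 0.500000
u = exp(sigma*sqrt(dt)) = 1.517695; d = 1/u = 0.658894
p = (exp((r-q)*dt) - d) / (u - d) = 0.414786
Discount per step: exp(-r*dt) = 0.985112
Stock lattice S(k, i) with i counting down-moves:
  k=0: S(0,0) = 28.2500
  k=1: S(1,0) = 42.8749; S(1,1) = 18.6137
  k=2: S(2,0) = 65.0710; S(2,1) = 28.2500; S(2,2) = 12.2645
Terminal payoffs V(N, i) = max(S_T - K, 0):
  V(2,0) = 32.301031; V(2,1) = 0.000000; V(2,2) = 0.000000
Backward induction: V(k, i) = exp(-r*dt) * [p * V(k+1, i) + (1-p) * V(k+1, i+1)]; then take max(V_cont, immediate exercise) for American.
  V(1,0) = exp(-r*dt) * [p*32.301031 + (1-p)*0.000000] = 13.198561; exercise = 10.104895; V(1,0) = max -> 13.198561
  V(1,1) = exp(-r*dt) * [p*0.000000 + (1-p)*0.000000] = 0.000000; exercise = 0.000000; V(1,1) = max -> 0.000000
  V(0,0) = exp(-r*dt) * [p*13.198561 + (1-p)*0.000000] = 5.393079; exercise = 0.000000; V(0,0) = max -> 5.393079

Answer: Price = V(0,0) = 5.3931


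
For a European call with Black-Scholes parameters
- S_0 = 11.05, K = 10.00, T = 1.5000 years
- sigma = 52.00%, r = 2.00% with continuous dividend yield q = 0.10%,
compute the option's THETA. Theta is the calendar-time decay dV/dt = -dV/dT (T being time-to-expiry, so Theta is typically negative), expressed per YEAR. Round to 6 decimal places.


d1 = 0.5199596804; d2 = -0.1169076528
phi(d1) = 0.3484998191; exp(-qT) = 0.9985011244; exp(-rT) = 0.9704455335
Theta = -S*exp(-qT)*phi(d1)*sigma/(2*sqrt(T)) - r*K*exp(-rT)*N(d2) + q*S*exp(-qT)*N(d1)
N(d1) = 0.6984541612; N(d2) = 0.4534666169; sqrt(T) = 1.2247448714
Term 1 = -11.0500 * 0.9985011244 * 0.3484998191 * 0.5200 / (2 * 1.2247448714) = -0.8162836763
Term 2 = -0.0200 * 10.0000 * 0.9704455335 * 0.4534666169 = -0.0880129306
Term 3 = 0.0010 * 11.0500 * 0.9985011244 * 0.6984541612 = 0.0077063503
Theta = -0.8162836763 + (-0.0880129306) + (0.0077063503) = -0.896590

Answer: Theta = -0.896590


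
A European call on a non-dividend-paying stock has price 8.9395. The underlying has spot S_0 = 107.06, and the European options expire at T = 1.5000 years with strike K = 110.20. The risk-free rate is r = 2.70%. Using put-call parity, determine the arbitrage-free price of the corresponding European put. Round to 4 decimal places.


Put-call parity: C - P = S_0 * exp(-qT) - K * exp(-rT).
S_0 * exp(-qT) = 107.0600 * 1.00000000 = 107.06000000
K * exp(-rT) = 110.2000 * 0.96030916 = 105.82606993
P = C - S*exp(-qT) + K*exp(-rT)
P = 8.9395 - 107.06000000 + 105.82606993 = 7.7056

Answer: Put price = 7.7056


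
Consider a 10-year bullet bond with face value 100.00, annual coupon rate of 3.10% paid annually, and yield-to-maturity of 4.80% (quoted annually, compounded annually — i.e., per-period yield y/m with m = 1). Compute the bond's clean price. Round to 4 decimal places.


Answer: Price = 86.7446

Derivation:
Coupon per period c = face * coupon_rate / m = 3.100000
Periods per year m = 1; per-period yield y/m = 0.048000
Number of cashflows N = 10
Cashflows (t years, CF_t, discount factor 1/(1+y/m)^(m*t), PV):
  t = 1.0000: CF_t = 3.100000, DF = 0.954198, PV = 2.958015
  t = 2.0000: CF_t = 3.100000, DF = 0.910495, PV = 2.822534
  t = 3.0000: CF_t = 3.100000, DF = 0.868793, PV = 2.693257
  t = 4.0000: CF_t = 3.100000, DF = 0.829001, PV = 2.569902
  t = 5.0000: CF_t = 3.100000, DF = 0.791031, PV = 2.452197
  t = 6.0000: CF_t = 3.100000, DF = 0.754801, PV = 2.339882
  t = 7.0000: CF_t = 3.100000, DF = 0.720230, PV = 2.232712
  t = 8.0000: CF_t = 3.100000, DF = 0.687242, PV = 2.130450
  t = 9.0000: CF_t = 3.100000, DF = 0.655765, PV = 2.032873
  t = 10.0000: CF_t = 103.100000, DF = 0.625730, PV = 64.512792
Price P = sum_t PV_t = 86.744614


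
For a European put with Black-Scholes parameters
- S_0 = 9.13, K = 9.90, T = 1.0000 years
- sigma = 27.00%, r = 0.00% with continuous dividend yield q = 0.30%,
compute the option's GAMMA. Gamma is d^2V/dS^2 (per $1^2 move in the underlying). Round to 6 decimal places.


Answer: Gamma = 0.158872

Derivation:
d1 = -0.1759965279; d2 = -0.4459965279
phi(d1) = 0.3928113051; exp(-qT) = 0.9970044955; exp(-rT) = 1.0000000000
Gamma = exp(-qT) * phi(d1) / (S * sigma * sqrt(T)) = 0.9970044955 * 0.3928113051 / (9.1300 * 0.2700 * 1.0000000000) = 0.158872


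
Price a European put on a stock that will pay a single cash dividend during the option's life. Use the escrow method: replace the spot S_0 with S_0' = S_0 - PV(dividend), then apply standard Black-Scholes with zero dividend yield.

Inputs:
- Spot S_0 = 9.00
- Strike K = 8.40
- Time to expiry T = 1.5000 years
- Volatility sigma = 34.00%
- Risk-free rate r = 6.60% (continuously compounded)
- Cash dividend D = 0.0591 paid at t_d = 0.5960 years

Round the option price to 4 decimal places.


Answer: Price = 0.7973

Derivation:
PV(D) = D * exp(-r * t_d) = 0.0591 * 0.96142762 = 0.05682037
S_0' = S_0 - PV(D) = 9.0000 - 0.05682037 = 8.94317963
d1 = (ln(S_0'/K) + (r + sigma^2/2)*T) / (sigma*sqrt(T)) = 0.59642550
d2 = d1 - sigma*sqrt(T) = 0.18001224
exp(-rT) = 0.90574271
N(-d1) = 0.27544551; N(-d2) = 0.42857148
P = K * exp(-rT) * N(-d2) - S_0' * N(-d1) = 8.4000 * 0.90574271 * 0.42857148 - 8.94317963 * 0.27544551 = 0.7973


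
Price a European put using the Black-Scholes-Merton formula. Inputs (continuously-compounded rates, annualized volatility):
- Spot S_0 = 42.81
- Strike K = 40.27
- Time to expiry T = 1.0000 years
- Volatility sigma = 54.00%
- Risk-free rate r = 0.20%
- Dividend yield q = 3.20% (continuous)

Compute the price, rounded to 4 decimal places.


Answer: Price = 8.0673

Derivation:
d1 = (ln(S/K) + (r - q + 0.5*sigma^2) * T) / (sigma * sqrt(T)) = 0.32771286
d2 = d1 - sigma * sqrt(T) = -0.21228714
exp(-rT) = 0.99800200; exp(-qT) = 0.96850658
P = K * exp(-rT) * N(-d2) - S_0 * exp(-qT) * N(-d1)
N(-d1) = 0.37156439; N(-d2) = 0.58405849
P = 40.2700 * 0.99800200 * 0.58405849 - 42.8100 * 0.96850658 * 0.37156439 = 8.0673


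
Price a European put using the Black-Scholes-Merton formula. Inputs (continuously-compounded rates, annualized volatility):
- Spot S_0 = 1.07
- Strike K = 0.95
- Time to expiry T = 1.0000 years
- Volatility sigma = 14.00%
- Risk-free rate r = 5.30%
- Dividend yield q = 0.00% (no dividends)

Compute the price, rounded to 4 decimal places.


Answer: Price = 0.0073

Derivation:
d1 = (ln(S/K) + (r - q + 0.5*sigma^2) * T) / (sigma * sqrt(T)) = 1.29822816
d2 = d1 - sigma * sqrt(T) = 1.15822816
exp(-rT) = 0.94838001; exp(-qT) = 1.00000000
P = K * exp(-rT) * N(-d2) - S_0 * exp(-qT) * N(-d1)
N(-d1) = 0.09710447; N(-d2) = 0.12338547
P = 0.9500 * 0.94838001 * 0.12338547 - 1.0700 * 1.00000000 * 0.09710447 = 0.0073


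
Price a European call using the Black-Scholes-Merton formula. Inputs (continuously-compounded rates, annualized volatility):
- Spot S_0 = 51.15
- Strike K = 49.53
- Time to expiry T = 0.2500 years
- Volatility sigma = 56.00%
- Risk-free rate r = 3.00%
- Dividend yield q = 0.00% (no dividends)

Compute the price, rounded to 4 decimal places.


d1 = (ln(S/K) + (r - q + 0.5*sigma^2) * T) / (sigma * sqrt(T)) = 0.28172838
d2 = d1 - sigma * sqrt(T) = 0.00172838
exp(-rT) = 0.99252805; exp(-qT) = 1.00000000
C = S_0 * exp(-qT) * N(d1) - K * exp(-rT) * N(d2)
N(d1) = 0.61092410; N(d2) = 0.50068952
C = 51.1500 * 1.00000000 * 0.61092410 - 49.5300 * 0.99252805 * 0.50068952 = 6.6349

Answer: Price = 6.6349


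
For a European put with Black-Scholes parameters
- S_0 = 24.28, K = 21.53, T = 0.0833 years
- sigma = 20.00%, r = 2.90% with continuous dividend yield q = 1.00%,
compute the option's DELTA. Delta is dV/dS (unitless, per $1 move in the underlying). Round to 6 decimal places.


d1 = 2.1387199363; d2 = 2.0809964576
phi(d1) = 0.0405183624; exp(-qT) = 0.9991673468; exp(-rT) = 0.9975872155
N(-d1) = 0.0162291785
Delta = -exp(-qT) * N(-d1) = -0.9991673468 * 0.0162291785 = -0.016216

Answer: Delta = -0.016216


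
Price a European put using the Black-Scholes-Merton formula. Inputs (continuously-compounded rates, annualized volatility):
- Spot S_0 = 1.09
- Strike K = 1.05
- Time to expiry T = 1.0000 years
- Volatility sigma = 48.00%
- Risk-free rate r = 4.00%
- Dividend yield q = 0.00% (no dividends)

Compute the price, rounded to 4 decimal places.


d1 = (ln(S/K) + (r - q + 0.5*sigma^2) * T) / (sigma * sqrt(T)) = 0.40122403
d2 = d1 - sigma * sqrt(T) = -0.07877597
exp(-rT) = 0.96078944; exp(-qT) = 1.00000000
P = K * exp(-rT) * N(-d2) - S_0 * exp(-qT) * N(-d1)
N(-d1) = 0.34412760; N(-d2) = 0.53139459
P = 1.0500 * 0.96078944 * 0.53139459 - 1.0900 * 1.00000000 * 0.34412760 = 0.1610

Answer: Price = 0.1610


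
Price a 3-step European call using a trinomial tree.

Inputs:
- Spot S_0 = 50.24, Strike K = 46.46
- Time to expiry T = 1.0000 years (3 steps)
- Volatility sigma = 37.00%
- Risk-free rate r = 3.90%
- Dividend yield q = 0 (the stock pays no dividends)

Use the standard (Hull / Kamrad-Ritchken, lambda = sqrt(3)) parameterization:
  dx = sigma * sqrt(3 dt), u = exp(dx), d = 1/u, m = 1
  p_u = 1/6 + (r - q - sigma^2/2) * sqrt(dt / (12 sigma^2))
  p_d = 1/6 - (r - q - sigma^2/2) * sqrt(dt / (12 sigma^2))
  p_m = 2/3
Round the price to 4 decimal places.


Answer: Price = V(0,0) = 9.9992

Derivation:
dt = T/N = 0.333333; dx = sigma*sqrt(3*dt) = 0.370000
u = exp(dx) = 1.447735; d = 1/u = 0.690734
p_u = 0.153401, p_m = 0.666667, p_d = 0.179932
Discount per step: exp(-r*dt) = 0.987084
Stock lattice S(k, j) with j the centered position index:
  k=0: S(0,+0) = 50.2400
  k=1: S(1,-1) = 34.7025; S(1,+0) = 50.2400; S(1,+1) = 72.7342
  k=2: S(2,-2) = 23.9702; S(2,-1) = 34.7025; S(2,+0) = 50.2400; S(2,+1) = 72.7342; S(2,+2) = 105.2998
  k=3: S(3,-3) = 16.5570; S(3,-2) = 23.9702; S(3,-1) = 34.7025; S(3,+0) = 50.2400; S(3,+1) = 72.7342; S(3,+2) = 105.2998; S(3,+3) = 152.4462
Terminal payoffs V(N, j) = max(S_T - K, 0):
  V(3,-3) = 0.000000; V(3,-2) = 0.000000; V(3,-1) = 0.000000; V(3,+0) = 3.780000; V(3,+1) = 26.274187; V(3,+2) = 58.839800; V(3,+3) = 105.986166
Backward induction: V(k, j) = exp(-r*dt) * [p_u * V(k+1, j+1) + p_m * V(k+1, j) + p_d * V(k+1, j-1)]
  V(2,-2) = exp(-r*dt) * [p_u*0.000000 + p_m*0.000000 + p_d*0.000000] = 0.000000
  V(2,-1) = exp(-r*dt) * [p_u*3.780000 + p_m*0.000000 + p_d*0.000000] = 0.572366
  V(2,+0) = exp(-r*dt) * [p_u*26.274187 + p_m*3.780000 + p_d*0.000000] = 6.465879
  V(2,+1) = exp(-r*dt) * [p_u*58.839800 + p_m*26.274187 + p_d*3.780000] = 26.870747
  V(2,+2) = exp(-r*dt) * [p_u*105.986166 + p_m*58.839800 + p_d*26.274187] = 59.434789
  V(1,-1) = exp(-r*dt) * [p_u*6.465879 + p_m*0.572366 + p_d*0.000000] = 1.355710
  V(1,+0) = exp(-r*dt) * [p_u*26.870747 + p_m*6.465879 + p_d*0.572366] = 8.425326
  V(1,+1) = exp(-r*dt) * [p_u*59.434789 + p_m*26.870747 + p_d*6.465879] = 27.830445
  V(0,+0) = exp(-r*dt) * [p_u*27.830445 + p_m*8.425326 + p_d*1.355710] = 9.999197


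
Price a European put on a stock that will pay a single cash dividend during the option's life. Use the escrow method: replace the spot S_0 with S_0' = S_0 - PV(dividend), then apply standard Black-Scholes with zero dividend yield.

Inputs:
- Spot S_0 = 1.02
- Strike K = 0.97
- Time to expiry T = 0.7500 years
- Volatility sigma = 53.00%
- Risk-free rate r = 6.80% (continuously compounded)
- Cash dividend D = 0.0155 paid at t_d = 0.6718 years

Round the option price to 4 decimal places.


PV(D) = D * exp(-r * t_d) = 0.0155 * 0.95534533 = 0.01480785
S_0' = S_0 - PV(D) = 1.0200 - 0.01480785 = 1.00519215
d1 = (ln(S_0'/K) + (r + sigma^2/2)*T) / (sigma*sqrt(T)) = 0.41825306
d2 = d1 - sigma*sqrt(T) = -0.04074040
exp(-rT) = 0.95027867
N(-d1) = 0.33788105; N(-d2) = 0.51624857
P = K * exp(-rT) * N(-d2) - S_0' * N(-d1) = 0.9700 * 0.95027867 * 0.51624857 - 1.00519215 * 0.33788105 = 0.1362

Answer: Price = 0.1362


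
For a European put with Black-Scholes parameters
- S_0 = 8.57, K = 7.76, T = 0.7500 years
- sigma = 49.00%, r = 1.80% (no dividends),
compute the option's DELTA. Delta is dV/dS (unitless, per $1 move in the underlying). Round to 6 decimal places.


Answer: Delta = -0.316340

Derivation:
d1 = 0.4779585918; d2 = 0.0536061440
phi(d1) = 0.3558803355; exp(-qT) = 1.0000000000; exp(-rT) = 0.9865907163
N(-d1) = 0.3163398387
Delta = -exp(-qT) * N(-d1) = -1.0000000000 * 0.3163398387 = -0.316340


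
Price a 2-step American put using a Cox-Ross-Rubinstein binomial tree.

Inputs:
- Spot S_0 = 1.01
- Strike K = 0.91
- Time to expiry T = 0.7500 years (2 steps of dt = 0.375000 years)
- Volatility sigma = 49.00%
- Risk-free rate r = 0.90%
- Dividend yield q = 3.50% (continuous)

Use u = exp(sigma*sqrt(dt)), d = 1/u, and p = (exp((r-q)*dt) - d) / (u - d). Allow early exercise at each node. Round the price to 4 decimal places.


dt = T/N = 0.375000
u = exp(sigma*sqrt(dt)) = 1.349943; d = 1/u = 0.740772
p = (exp((r-q)*dt) - d) / (u - d) = 0.409615
Discount per step: exp(-r*dt) = 0.996631
Stock lattice S(k, i) with i counting down-moves:
  k=0: S(0,0) = 1.0100
  k=1: S(1,0) = 1.3634; S(1,1) = 0.7482
  k=2: S(2,0) = 1.8406; S(2,1) = 1.0100; S(2,2) = 0.5542
Terminal payoffs V(N, i) = max(K - S_T, 0):
  V(2,0) = 0.000000; V(2,1) = 0.000000; V(2,2) = 0.355770
Backward induction: V(k, i) = exp(-r*dt) * [p * V(k+1, i) + (1-p) * V(k+1, i+1)]; then take max(V_cont, immediate exercise) for American.
  V(1,0) = exp(-r*dt) * [p*0.000000 + (1-p)*0.000000] = 0.000000; exercise = 0.000000; V(1,0) = max -> 0.000000
  V(1,1) = exp(-r*dt) * [p*0.000000 + (1-p)*0.355770] = 0.209333; exercise = 0.161820; V(1,1) = max -> 0.209333
  V(0,0) = exp(-r*dt) * [p*0.000000 + (1-p)*0.209333] = 0.123171; exercise = 0.000000; V(0,0) = max -> 0.123171

Answer: Price = V(0,0) = 0.1232


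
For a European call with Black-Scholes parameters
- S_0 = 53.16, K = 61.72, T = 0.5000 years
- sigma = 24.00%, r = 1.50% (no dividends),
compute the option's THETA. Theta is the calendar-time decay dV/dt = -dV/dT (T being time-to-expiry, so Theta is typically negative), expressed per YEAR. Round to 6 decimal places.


d1 = -0.7507222685; d2 = -0.9204278960
phi(d1) = 0.3009742713; exp(-qT) = 1.0000000000; exp(-rT) = 0.9925280548
Theta = -S*exp(-qT)*phi(d1)*sigma/(2*sqrt(T)) - r*K*exp(-rT)*N(d2) + q*S*exp(-qT)*N(d1)
N(d1) = 0.2264099092; N(d2) = 0.1786745983; sqrt(T) = 0.7071067812
Term 1 = -53.1600 * 1.0000000000 * 0.3009742713 * 0.2400 / (2 * 0.7071067812) = -2.7152547854
Term 2 = -0.0150 * 61.7200 * 0.9925280548 * 0.1786745983 = -0.1641809568
Term 3 = 0 (no dividend yield, q = 0)
Theta = -2.7152547854 + (-0.1641809568) + (0.0000000000) = -2.879436

Answer: Theta = -2.879436


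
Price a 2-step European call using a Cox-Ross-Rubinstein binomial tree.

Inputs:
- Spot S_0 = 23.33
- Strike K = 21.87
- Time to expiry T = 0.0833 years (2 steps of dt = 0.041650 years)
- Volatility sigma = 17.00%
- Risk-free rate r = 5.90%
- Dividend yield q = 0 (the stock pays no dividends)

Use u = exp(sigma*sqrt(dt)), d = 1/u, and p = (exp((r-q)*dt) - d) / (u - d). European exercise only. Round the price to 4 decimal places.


Answer: Price = V(0,0) = 1.5904

Derivation:
dt = T/N = 0.041650
u = exp(sigma*sqrt(dt)) = 1.035303; d = 1/u = 0.965901
p = (exp((r-q)*dt) - d) / (u - d) = 0.526778
Discount per step: exp(-r*dt) = 0.997546
Stock lattice S(k, i) with i counting down-moves:
  k=0: S(0,0) = 23.3300
  k=1: S(1,0) = 24.1536; S(1,1) = 22.5345
  k=2: S(2,0) = 25.0063; S(2,1) = 23.3300; S(2,2) = 21.7661
Terminal payoffs V(N, i) = max(S_T - K, 0):
  V(2,0) = 3.136316; V(2,1) = 1.460000; V(2,2) = 0.000000
Backward induction: V(k, i) = exp(-r*dt) * [p * V(k+1, i) + (1-p) * V(k+1, i+1)].
  V(1,0) = exp(-r*dt) * [p*3.136316 + (1-p)*1.460000] = 2.337296
  V(1,1) = exp(-r*dt) * [p*1.460000 + (1-p)*0.000000] = 0.767209
  V(0,0) = exp(-r*dt) * [p*2.337296 + (1-p)*0.767209] = 1.590383


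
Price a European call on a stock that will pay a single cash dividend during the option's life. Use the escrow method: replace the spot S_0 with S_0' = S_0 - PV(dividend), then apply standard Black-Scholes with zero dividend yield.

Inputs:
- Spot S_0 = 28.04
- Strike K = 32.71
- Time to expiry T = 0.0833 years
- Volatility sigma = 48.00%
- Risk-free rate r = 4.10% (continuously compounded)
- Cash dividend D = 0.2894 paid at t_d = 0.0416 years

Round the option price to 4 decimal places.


PV(D) = D * exp(-r * t_d) = 0.2894 * 0.99829585 = 0.28890682
S_0' = S_0 - PV(D) = 28.0400 - 0.28890682 = 27.75109318
d1 = (ln(S_0'/K) + (r + sigma^2/2)*T) / (sigma*sqrt(T)) = -1.09281174
d2 = d1 - sigma*sqrt(T) = -1.23134809
exp(-rT) = 0.99659053
N(d1) = 0.13723823; N(d2) = 0.10909635
C = S_0' * N(d1) - K * exp(-rT) * N(d2) = 27.75109318 * 0.13723823 - 32.7100 * 0.99659053 * 0.10909635 = 0.2521

Answer: Price = 0.2521


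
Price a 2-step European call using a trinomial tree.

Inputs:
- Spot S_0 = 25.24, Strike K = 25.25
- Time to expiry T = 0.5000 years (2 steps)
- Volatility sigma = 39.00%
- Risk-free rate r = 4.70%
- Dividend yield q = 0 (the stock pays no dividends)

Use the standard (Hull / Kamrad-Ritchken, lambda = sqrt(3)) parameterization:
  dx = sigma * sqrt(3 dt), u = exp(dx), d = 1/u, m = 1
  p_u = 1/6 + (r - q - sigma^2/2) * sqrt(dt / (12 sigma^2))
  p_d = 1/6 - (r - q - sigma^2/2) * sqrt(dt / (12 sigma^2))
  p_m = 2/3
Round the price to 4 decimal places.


Answer: Price = V(0,0) = 2.6353

Derivation:
dt = T/N = 0.250000; dx = sigma*sqrt(3*dt) = 0.337750
u = exp(dx) = 1.401790; d = 1/u = 0.713374
p_u = 0.155915, p_m = 0.666667, p_d = 0.177418
Discount per step: exp(-r*dt) = 0.988319
Stock lattice S(k, j) with j the centered position index:
  k=0: S(0,+0) = 25.2400
  k=1: S(1,-1) = 18.0056; S(1,+0) = 25.2400; S(1,+1) = 35.3812
  k=2: S(2,-2) = 12.8447; S(2,-1) = 18.0056; S(2,+0) = 25.2400; S(2,+1) = 35.3812; S(2,+2) = 49.5970
Terminal payoffs V(N, j) = max(S_T - K, 0):
  V(2,-2) = 0.000000; V(2,-1) = 0.000000; V(2,+0) = 0.000000; V(2,+1) = 10.131177; V(2,+2) = 24.346975
Backward induction: V(k, j) = exp(-r*dt) * [p_u * V(k+1, j+1) + p_m * V(k+1, j) + p_d * V(k+1, j-1)]
  V(1,-1) = exp(-r*dt) * [p_u*0.000000 + p_m*0.000000 + p_d*0.000000] = 0.000000
  V(1,+0) = exp(-r*dt) * [p_u*10.131177 + p_m*0.000000 + p_d*0.000000] = 1.561154
  V(1,+1) = exp(-r*dt) * [p_u*24.346975 + p_m*10.131177 + p_d*0.000000] = 10.426946
  V(0,+0) = exp(-r*dt) * [p_u*10.426946 + p_m*1.561154 + p_d*0.000000] = 2.635343
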